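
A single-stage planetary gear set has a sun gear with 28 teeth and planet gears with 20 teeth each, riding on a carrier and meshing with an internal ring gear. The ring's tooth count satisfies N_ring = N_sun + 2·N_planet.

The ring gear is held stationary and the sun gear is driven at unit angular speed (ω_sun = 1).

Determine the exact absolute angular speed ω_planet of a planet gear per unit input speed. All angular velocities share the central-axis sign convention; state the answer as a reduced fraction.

-7/10

N_ring = 28 + 2·20 = 68
28(ω_s−ω_c) = −68(ω_r−ω_c),  ω_r=0, ω_s=1
28(1−ω_c) = −68(0−ω_c)  ⇒  96ω_c = 28  ⇒  ω_c = 7/24
sun–planet: 28·(1−7/24) = −20·(ω_p−ω_c)  ⇒  ω_p−ω_c = −(28/20)·(17/24) = -119/120
ω_p = 7/24 − 119/120 = -7/10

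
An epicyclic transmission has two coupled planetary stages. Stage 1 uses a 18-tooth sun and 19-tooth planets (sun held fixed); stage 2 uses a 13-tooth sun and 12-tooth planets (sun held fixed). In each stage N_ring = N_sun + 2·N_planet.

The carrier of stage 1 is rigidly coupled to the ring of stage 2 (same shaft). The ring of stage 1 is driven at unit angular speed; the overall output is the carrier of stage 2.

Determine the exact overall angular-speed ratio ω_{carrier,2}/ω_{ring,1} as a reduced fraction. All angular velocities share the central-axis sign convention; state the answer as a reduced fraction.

Stage 1: N_ring = 18 + 2·19 = 56
Stage 1: 18(ω_s−ω_c) = −56(ω_r−ω_c),  ω_s=0, ω_r=1
Stage 1: 18(0−ω_c) = −56(1−ω_c)  ⇒  74ω_c = 56  ⇒  ω_c = 28/37
  ⇒ ω_c¹/ω_r¹ = 28/37
Stage 2: N_ring = 13 + 2·12 = 37
Stage 2: 13(ω_s−ω_c) = −37(ω_r−ω_c),  ω_s=0, ω_r=1
Stage 2: 13(0−ω_c) = −37(1−ω_c)  ⇒  50ω_c = 37  ⇒  ω_c = 37/50
  ⇒ ω_c²/ω_r² = 37/50
Coupling ω_r² = ω_c¹ ⇒ overall = 28/37 × 37/50 = 14/25

14/25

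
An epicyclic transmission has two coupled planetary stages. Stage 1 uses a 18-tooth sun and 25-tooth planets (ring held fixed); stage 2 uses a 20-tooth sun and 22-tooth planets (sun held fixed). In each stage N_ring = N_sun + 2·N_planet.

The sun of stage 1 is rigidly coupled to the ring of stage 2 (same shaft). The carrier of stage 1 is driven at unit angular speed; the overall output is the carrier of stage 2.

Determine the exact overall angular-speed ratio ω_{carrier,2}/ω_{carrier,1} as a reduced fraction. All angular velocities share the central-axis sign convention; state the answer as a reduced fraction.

Stage 1: N_ring = 18 + 2·25 = 68
Stage 1: 18(ω_s−ω_c) = −68(ω_r−ω_c),  ω_r=0, ω_c=1
Stage 1: ω_s = 1 − (68/18)(0−1) = 43/9
  ⇒ ω_s¹/ω_c¹ = 43/9
Stage 2: N_ring = 20 + 2·22 = 64
Stage 2: 20(ω_s−ω_c) = −64(ω_r−ω_c),  ω_s=0, ω_r=1
Stage 2: 20(0−ω_c) = −64(1−ω_c)  ⇒  84ω_c = 64  ⇒  ω_c = 16/21
  ⇒ ω_c²/ω_r² = 16/21
Coupling ω_r² = ω_s¹ ⇒ overall = 43/9 × 16/21 = 688/189

688/189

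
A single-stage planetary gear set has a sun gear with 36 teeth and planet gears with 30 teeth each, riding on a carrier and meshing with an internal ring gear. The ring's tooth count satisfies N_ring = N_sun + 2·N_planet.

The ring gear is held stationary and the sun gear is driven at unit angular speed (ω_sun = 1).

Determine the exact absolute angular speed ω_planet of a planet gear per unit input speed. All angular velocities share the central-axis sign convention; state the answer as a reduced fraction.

-3/5

N_ring = 36 + 2·30 = 96
36(ω_s−ω_c) = −96(ω_r−ω_c),  ω_r=0, ω_s=1
36(1−ω_c) = −96(0−ω_c)  ⇒  132ω_c = 36  ⇒  ω_c = 3/11
sun–planet: 36·(1−3/11) = −30·(ω_p−ω_c)  ⇒  ω_p−ω_c = −(36/30)·(8/11) = -48/55
ω_p = 3/11 − 48/55 = -3/5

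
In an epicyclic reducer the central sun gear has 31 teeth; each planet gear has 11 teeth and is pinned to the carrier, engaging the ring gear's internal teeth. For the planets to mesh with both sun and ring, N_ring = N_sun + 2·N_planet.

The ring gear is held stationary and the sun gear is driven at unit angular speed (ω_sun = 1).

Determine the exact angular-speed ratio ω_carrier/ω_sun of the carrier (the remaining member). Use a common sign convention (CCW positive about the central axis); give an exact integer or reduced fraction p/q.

N_ring = 31 + 2·11 = 53
31(ω_s−ω_c) = −53(ω_r−ω_c),  ω_r=0, ω_s=1
31(1−ω_c) = −53(0−ω_c)  ⇒  84ω_c = 31  ⇒  ω_c = 31/84
ω_c/ω_s = 31/84

31/84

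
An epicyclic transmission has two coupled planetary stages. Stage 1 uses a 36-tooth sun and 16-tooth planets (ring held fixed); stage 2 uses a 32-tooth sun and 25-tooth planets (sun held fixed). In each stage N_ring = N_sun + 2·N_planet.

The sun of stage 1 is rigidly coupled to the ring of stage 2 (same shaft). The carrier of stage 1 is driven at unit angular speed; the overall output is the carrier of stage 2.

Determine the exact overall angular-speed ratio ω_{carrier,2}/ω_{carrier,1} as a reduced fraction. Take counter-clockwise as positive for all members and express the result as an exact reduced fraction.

1066/513

Stage 1: N_ring = 36 + 2·16 = 68
Stage 1: 36(ω_s−ω_c) = −68(ω_r−ω_c),  ω_r=0, ω_c=1
Stage 1: ω_s = 1 − (68/36)(0−1) = 26/9
  ⇒ ω_s¹/ω_c¹ = 26/9
Stage 2: N_ring = 32 + 2·25 = 82
Stage 2: 32(ω_s−ω_c) = −82(ω_r−ω_c),  ω_s=0, ω_r=1
Stage 2: 32(0−ω_c) = −82(1−ω_c)  ⇒  114ω_c = 82  ⇒  ω_c = 41/57
  ⇒ ω_c²/ω_r² = 41/57
Coupling ω_r² = ω_s¹ ⇒ overall = 26/9 × 41/57 = 1066/513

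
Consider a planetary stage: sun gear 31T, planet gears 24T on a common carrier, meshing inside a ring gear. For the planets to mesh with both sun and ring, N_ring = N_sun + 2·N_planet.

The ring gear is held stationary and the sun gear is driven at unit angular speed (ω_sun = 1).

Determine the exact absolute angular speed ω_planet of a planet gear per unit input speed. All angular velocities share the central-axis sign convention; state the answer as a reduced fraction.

N_ring = 31 + 2·24 = 79
31(ω_s−ω_c) = −79(ω_r−ω_c),  ω_r=0, ω_s=1
31(1−ω_c) = −79(0−ω_c)  ⇒  110ω_c = 31  ⇒  ω_c = 31/110
sun–planet: 31·(1−31/110) = −24·(ω_p−ω_c)  ⇒  ω_p−ω_c = −(31/24)·(79/110) = -2449/2640
ω_p = 31/110 − 2449/2640 = -31/48

-31/48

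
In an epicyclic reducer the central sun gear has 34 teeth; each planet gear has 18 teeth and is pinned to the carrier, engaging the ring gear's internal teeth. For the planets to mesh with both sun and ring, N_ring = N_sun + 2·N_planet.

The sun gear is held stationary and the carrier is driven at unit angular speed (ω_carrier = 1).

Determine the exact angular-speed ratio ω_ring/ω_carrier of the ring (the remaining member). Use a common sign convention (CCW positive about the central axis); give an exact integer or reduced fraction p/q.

N_ring = 34 + 2·18 = 70
34(ω_s−ω_c) = −70(ω_r−ω_c),  ω_s=0, ω_c=1
ω_r = 1 − (34/70)(0−1) = 52/35
ω_r/ω_c = 52/35

52/35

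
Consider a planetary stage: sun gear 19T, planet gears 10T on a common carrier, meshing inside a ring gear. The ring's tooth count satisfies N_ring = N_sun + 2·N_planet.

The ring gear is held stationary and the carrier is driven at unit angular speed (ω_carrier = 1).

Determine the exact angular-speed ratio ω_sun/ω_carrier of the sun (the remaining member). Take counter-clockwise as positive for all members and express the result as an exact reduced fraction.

N_ring = 19 + 2·10 = 39
19(ω_s−ω_c) = −39(ω_r−ω_c),  ω_r=0, ω_c=1
ω_s = 1 − (39/19)(0−1) = 58/19
ω_s/ω_c = 58/19

58/19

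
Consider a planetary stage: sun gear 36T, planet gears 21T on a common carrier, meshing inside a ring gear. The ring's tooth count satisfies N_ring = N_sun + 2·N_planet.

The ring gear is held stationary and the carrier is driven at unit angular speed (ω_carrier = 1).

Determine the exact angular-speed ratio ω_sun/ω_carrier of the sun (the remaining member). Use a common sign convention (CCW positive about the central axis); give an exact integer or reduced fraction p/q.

N_ring = 36 + 2·21 = 78
36(ω_s−ω_c) = −78(ω_r−ω_c),  ω_r=0, ω_c=1
ω_s = 1 − (78/36)(0−1) = 19/6
ω_s/ω_c = 19/6

19/6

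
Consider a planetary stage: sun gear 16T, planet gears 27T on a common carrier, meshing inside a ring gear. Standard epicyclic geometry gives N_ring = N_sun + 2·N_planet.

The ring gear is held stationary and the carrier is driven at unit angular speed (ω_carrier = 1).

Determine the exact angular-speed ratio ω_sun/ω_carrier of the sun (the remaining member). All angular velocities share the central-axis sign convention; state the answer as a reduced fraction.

N_ring = 16 + 2·27 = 70
16(ω_s−ω_c) = −70(ω_r−ω_c),  ω_r=0, ω_c=1
ω_s = 1 − (70/16)(0−1) = 43/8
ω_s/ω_c = 43/8

43/8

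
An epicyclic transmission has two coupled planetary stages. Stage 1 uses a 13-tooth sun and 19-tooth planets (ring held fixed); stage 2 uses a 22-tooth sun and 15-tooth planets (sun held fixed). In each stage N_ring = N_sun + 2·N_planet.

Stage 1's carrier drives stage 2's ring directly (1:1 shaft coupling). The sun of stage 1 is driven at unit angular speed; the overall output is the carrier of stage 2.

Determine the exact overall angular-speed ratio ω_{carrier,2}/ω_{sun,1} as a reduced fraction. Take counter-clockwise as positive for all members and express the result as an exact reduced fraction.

Stage 1: N_ring = 13 + 2·19 = 51
Stage 1: 13(ω_s−ω_c) = −51(ω_r−ω_c),  ω_r=0, ω_s=1
Stage 1: 13(1−ω_c) = −51(0−ω_c)  ⇒  64ω_c = 13  ⇒  ω_c = 13/64
  ⇒ ω_c¹/ω_s¹ = 13/64
Stage 2: N_ring = 22 + 2·15 = 52
Stage 2: 22(ω_s−ω_c) = −52(ω_r−ω_c),  ω_s=0, ω_r=1
Stage 2: 22(0−ω_c) = −52(1−ω_c)  ⇒  74ω_c = 52  ⇒  ω_c = 26/37
  ⇒ ω_c²/ω_r² = 26/37
Coupling ω_r² = ω_c¹ ⇒ overall = 13/64 × 26/37 = 169/1184

169/1184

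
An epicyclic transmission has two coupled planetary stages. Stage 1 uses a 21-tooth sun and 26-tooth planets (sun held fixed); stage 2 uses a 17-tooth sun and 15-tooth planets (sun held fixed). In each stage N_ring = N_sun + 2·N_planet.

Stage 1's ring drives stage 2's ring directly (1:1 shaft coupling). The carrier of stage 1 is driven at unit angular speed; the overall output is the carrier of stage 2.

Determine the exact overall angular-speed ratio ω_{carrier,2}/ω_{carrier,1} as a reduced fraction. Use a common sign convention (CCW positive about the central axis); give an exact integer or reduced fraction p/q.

2209/2336

Stage 1: N_ring = 21 + 2·26 = 73
Stage 1: 21(ω_s−ω_c) = −73(ω_r−ω_c),  ω_s=0, ω_c=1
Stage 1: ω_r = 1 − (21/73)(0−1) = 94/73
  ⇒ ω_r¹/ω_c¹ = 94/73
Stage 2: N_ring = 17 + 2·15 = 47
Stage 2: 17(ω_s−ω_c) = −47(ω_r−ω_c),  ω_s=0, ω_r=1
Stage 2: 17(0−ω_c) = −47(1−ω_c)  ⇒  64ω_c = 47  ⇒  ω_c = 47/64
  ⇒ ω_c²/ω_r² = 47/64
Coupling ω_r² = ω_r¹ ⇒ overall = 94/73 × 47/64 = 2209/2336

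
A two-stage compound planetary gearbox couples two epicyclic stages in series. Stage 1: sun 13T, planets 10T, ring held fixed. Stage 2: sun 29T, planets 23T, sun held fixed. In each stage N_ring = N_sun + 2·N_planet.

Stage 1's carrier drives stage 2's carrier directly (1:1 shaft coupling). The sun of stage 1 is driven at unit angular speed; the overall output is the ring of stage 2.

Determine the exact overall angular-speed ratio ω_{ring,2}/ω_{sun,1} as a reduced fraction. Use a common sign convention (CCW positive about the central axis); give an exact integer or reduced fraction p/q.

676/1725

Stage 1: N_ring = 13 + 2·10 = 33
Stage 1: 13(ω_s−ω_c) = −33(ω_r−ω_c),  ω_r=0, ω_s=1
Stage 1: 13(1−ω_c) = −33(0−ω_c)  ⇒  46ω_c = 13  ⇒  ω_c = 13/46
  ⇒ ω_c¹/ω_s¹ = 13/46
Stage 2: N_ring = 29 + 2·23 = 75
Stage 2: 29(ω_s−ω_c) = −75(ω_r−ω_c),  ω_s=0, ω_c=1
Stage 2: ω_r = 1 − (29/75)(0−1) = 104/75
  ⇒ ω_r²/ω_c² = 104/75
Coupling ω_c² = ω_c¹ ⇒ overall = 13/46 × 104/75 = 676/1725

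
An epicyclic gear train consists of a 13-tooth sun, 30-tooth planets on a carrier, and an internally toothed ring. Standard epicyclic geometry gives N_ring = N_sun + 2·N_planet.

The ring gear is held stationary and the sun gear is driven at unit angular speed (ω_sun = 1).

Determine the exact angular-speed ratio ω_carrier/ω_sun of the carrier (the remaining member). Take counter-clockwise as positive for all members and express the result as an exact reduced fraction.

N_ring = 13 + 2·30 = 73
13(ω_s−ω_c) = −73(ω_r−ω_c),  ω_r=0, ω_s=1
13(1−ω_c) = −73(0−ω_c)  ⇒  86ω_c = 13  ⇒  ω_c = 13/86
ω_c/ω_s = 13/86

13/86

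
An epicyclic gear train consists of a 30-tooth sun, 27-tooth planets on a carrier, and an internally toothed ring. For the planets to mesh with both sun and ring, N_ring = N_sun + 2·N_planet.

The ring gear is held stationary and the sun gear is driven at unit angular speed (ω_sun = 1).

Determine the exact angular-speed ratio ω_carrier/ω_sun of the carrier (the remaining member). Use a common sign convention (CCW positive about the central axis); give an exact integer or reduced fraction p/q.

N_ring = 30 + 2·27 = 84
30(ω_s−ω_c) = −84(ω_r−ω_c),  ω_r=0, ω_s=1
30(1−ω_c) = −84(0−ω_c)  ⇒  114ω_c = 30  ⇒  ω_c = 5/19
ω_c/ω_s = 5/19

5/19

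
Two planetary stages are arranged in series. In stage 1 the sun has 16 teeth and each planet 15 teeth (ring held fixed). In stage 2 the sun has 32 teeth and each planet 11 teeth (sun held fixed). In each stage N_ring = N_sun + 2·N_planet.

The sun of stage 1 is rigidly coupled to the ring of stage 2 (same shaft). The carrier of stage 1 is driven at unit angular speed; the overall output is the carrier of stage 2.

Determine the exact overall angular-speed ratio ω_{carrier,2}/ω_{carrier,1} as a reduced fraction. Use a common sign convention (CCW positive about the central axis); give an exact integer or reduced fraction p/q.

Stage 1: N_ring = 16 + 2·15 = 46
Stage 1: 16(ω_s−ω_c) = −46(ω_r−ω_c),  ω_r=0, ω_c=1
Stage 1: ω_s = 1 − (46/16)(0−1) = 31/8
  ⇒ ω_s¹/ω_c¹ = 31/8
Stage 2: N_ring = 32 + 2·11 = 54
Stage 2: 32(ω_s−ω_c) = −54(ω_r−ω_c),  ω_s=0, ω_r=1
Stage 2: 32(0−ω_c) = −54(1−ω_c)  ⇒  86ω_c = 54  ⇒  ω_c = 27/43
  ⇒ ω_c²/ω_r² = 27/43
Coupling ω_r² = ω_s¹ ⇒ overall = 31/8 × 27/43 = 837/344

837/344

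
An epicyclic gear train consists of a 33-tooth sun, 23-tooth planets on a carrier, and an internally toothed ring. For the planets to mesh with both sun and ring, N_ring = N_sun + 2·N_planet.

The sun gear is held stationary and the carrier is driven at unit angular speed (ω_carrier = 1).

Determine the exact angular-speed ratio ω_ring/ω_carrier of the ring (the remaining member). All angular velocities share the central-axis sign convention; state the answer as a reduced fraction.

112/79

N_ring = 33 + 2·23 = 79
33(ω_s−ω_c) = −79(ω_r−ω_c),  ω_s=0, ω_c=1
ω_r = 1 − (33/79)(0−1) = 112/79
ω_r/ω_c = 112/79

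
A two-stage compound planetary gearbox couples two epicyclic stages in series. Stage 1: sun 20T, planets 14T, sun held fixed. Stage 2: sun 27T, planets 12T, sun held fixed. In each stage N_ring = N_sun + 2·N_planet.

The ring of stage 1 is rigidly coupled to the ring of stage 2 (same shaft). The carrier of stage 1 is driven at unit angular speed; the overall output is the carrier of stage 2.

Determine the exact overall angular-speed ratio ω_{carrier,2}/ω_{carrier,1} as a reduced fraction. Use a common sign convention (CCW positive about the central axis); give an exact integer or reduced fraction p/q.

Stage 1: N_ring = 20 + 2·14 = 48
Stage 1: 20(ω_s−ω_c) = −48(ω_r−ω_c),  ω_s=0, ω_c=1
Stage 1: ω_r = 1 − (20/48)(0−1) = 17/12
  ⇒ ω_r¹/ω_c¹ = 17/12
Stage 2: N_ring = 27 + 2·12 = 51
Stage 2: 27(ω_s−ω_c) = −51(ω_r−ω_c),  ω_s=0, ω_r=1
Stage 2: 27(0−ω_c) = −51(1−ω_c)  ⇒  78ω_c = 51  ⇒  ω_c = 17/26
  ⇒ ω_c²/ω_r² = 17/26
Coupling ω_r² = ω_r¹ ⇒ overall = 17/12 × 17/26 = 289/312

289/312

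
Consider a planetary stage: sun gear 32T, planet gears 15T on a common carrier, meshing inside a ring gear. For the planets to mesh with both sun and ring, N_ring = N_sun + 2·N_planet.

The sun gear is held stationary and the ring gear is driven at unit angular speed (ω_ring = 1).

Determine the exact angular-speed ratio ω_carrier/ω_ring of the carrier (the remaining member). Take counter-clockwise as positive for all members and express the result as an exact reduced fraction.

N_ring = 32 + 2·15 = 62
32(ω_s−ω_c) = −62(ω_r−ω_c),  ω_s=0, ω_r=1
32(0−ω_c) = −62(1−ω_c)  ⇒  94ω_c = 62  ⇒  ω_c = 31/47
ω_c/ω_r = 31/47

31/47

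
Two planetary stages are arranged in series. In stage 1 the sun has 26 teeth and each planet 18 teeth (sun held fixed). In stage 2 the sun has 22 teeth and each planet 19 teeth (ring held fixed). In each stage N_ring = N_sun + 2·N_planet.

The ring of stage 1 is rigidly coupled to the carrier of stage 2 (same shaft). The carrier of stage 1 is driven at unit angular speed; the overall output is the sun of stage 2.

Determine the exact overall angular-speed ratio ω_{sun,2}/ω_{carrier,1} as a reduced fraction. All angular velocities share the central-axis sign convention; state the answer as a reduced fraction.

Stage 1: N_ring = 26 + 2·18 = 62
Stage 1: 26(ω_s−ω_c) = −62(ω_r−ω_c),  ω_s=0, ω_c=1
Stage 1: ω_r = 1 − (26/62)(0−1) = 44/31
  ⇒ ω_r¹/ω_c¹ = 44/31
Stage 2: N_ring = 22 + 2·19 = 60
Stage 2: 22(ω_s−ω_c) = −60(ω_r−ω_c),  ω_r=0, ω_c=1
Stage 2: ω_s = 1 − (60/22)(0−1) = 41/11
  ⇒ ω_s²/ω_c² = 41/11
Coupling ω_c² = ω_r¹ ⇒ overall = 44/31 × 41/11 = 164/31

164/31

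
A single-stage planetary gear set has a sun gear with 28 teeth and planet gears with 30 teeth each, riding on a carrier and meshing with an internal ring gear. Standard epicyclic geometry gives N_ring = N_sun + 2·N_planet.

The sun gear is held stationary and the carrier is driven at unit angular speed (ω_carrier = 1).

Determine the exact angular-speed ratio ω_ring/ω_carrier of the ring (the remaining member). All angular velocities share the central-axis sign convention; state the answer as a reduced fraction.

29/22

N_ring = 28 + 2·30 = 88
28(ω_s−ω_c) = −88(ω_r−ω_c),  ω_s=0, ω_c=1
ω_r = 1 − (28/88)(0−1) = 29/22
ω_r/ω_c = 29/22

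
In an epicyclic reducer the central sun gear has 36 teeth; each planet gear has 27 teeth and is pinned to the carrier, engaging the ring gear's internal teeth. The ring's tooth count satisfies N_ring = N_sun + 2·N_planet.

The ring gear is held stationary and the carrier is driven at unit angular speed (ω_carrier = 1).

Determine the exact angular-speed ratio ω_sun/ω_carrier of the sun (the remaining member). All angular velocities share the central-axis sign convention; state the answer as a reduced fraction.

7/2

N_ring = 36 + 2·27 = 90
36(ω_s−ω_c) = −90(ω_r−ω_c),  ω_r=0, ω_c=1
ω_s = 1 − (90/36)(0−1) = 7/2
ω_s/ω_c = 7/2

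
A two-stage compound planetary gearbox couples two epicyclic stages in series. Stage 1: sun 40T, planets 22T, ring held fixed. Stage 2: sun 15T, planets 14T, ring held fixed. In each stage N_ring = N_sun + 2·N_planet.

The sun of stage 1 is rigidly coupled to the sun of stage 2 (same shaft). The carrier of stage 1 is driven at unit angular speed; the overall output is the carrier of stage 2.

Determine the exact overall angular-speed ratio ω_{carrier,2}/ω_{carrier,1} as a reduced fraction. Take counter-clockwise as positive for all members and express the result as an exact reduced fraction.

93/116

Stage 1: N_ring = 40 + 2·22 = 84
Stage 1: 40(ω_s−ω_c) = −84(ω_r−ω_c),  ω_r=0, ω_c=1
Stage 1: ω_s = 1 − (84/40)(0−1) = 31/10
  ⇒ ω_s¹/ω_c¹ = 31/10
Stage 2: N_ring = 15 + 2·14 = 43
Stage 2: 15(ω_s−ω_c) = −43(ω_r−ω_c),  ω_r=0, ω_s=1
Stage 2: 15(1−ω_c) = −43(0−ω_c)  ⇒  58ω_c = 15  ⇒  ω_c = 15/58
  ⇒ ω_c²/ω_s² = 15/58
Coupling ω_s² = ω_s¹ ⇒ overall = 31/10 × 15/58 = 93/116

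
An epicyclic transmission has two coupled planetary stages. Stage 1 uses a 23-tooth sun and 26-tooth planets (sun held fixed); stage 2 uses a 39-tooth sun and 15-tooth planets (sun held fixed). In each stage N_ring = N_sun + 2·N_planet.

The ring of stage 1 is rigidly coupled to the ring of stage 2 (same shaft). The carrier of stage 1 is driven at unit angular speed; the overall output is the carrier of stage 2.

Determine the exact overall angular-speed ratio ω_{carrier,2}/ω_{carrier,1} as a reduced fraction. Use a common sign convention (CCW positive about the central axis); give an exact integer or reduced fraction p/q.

1127/1350

Stage 1: N_ring = 23 + 2·26 = 75
Stage 1: 23(ω_s−ω_c) = −75(ω_r−ω_c),  ω_s=0, ω_c=1
Stage 1: ω_r = 1 − (23/75)(0−1) = 98/75
  ⇒ ω_r¹/ω_c¹ = 98/75
Stage 2: N_ring = 39 + 2·15 = 69
Stage 2: 39(ω_s−ω_c) = −69(ω_r−ω_c),  ω_s=0, ω_r=1
Stage 2: 39(0−ω_c) = −69(1−ω_c)  ⇒  108ω_c = 69  ⇒  ω_c = 23/36
  ⇒ ω_c²/ω_r² = 23/36
Coupling ω_r² = ω_r¹ ⇒ overall = 98/75 × 23/36 = 1127/1350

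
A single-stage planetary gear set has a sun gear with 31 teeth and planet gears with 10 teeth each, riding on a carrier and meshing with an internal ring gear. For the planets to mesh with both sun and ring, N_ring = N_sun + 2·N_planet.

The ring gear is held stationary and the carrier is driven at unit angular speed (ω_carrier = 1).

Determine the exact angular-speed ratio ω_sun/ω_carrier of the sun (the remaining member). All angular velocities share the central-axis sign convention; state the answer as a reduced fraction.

82/31

N_ring = 31 + 2·10 = 51
31(ω_s−ω_c) = −51(ω_r−ω_c),  ω_r=0, ω_c=1
ω_s = 1 − (51/31)(0−1) = 82/31
ω_s/ω_c = 82/31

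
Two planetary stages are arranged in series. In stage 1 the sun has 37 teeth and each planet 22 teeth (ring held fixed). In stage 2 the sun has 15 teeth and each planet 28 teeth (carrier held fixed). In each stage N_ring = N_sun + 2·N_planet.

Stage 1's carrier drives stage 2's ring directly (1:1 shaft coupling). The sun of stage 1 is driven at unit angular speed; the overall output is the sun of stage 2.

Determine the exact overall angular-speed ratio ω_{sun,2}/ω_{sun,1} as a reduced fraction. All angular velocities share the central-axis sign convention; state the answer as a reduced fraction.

Stage 1: N_ring = 37 + 2·22 = 81
Stage 1: 37(ω_s−ω_c) = −81(ω_r−ω_c),  ω_r=0, ω_s=1
Stage 1: 37(1−ω_c) = −81(0−ω_c)  ⇒  118ω_c = 37  ⇒  ω_c = 37/118
  ⇒ ω_c¹/ω_s¹ = 37/118
Stage 2: N_ring = 15 + 2·28 = 71
Stage 2: 15(ω_s−ω_c) = −71(ω_r−ω_c),  ω_c=0, ω_r=1
Stage 2: ω_s = 0 − (71/15)(1−0) = -71/15
  ⇒ ω_s²/ω_r² = -71/15
Coupling ω_r² = ω_c¹ ⇒ overall = 37/118 × -71/15 = -2627/1770

-2627/1770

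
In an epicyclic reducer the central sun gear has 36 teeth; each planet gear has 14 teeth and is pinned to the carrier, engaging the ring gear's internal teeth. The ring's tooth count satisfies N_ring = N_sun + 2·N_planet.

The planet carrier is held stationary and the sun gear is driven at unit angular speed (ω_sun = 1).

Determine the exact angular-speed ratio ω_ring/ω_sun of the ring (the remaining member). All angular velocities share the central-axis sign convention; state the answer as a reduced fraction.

-9/16

N_ring = 36 + 2·14 = 64
36(ω_s−ω_c) = −64(ω_r−ω_c),  ω_c=0, ω_s=1
ω_r = 0 − (36/64)(1−0) = -9/16
ω_r/ω_s = -9/16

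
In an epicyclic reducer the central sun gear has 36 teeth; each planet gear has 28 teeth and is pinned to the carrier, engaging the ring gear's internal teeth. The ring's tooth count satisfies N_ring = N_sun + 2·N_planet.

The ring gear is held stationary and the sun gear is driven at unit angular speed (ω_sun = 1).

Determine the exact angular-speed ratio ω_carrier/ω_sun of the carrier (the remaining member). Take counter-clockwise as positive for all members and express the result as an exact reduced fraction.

9/32

N_ring = 36 + 2·28 = 92
36(ω_s−ω_c) = −92(ω_r−ω_c),  ω_r=0, ω_s=1
36(1−ω_c) = −92(0−ω_c)  ⇒  128ω_c = 36  ⇒  ω_c = 9/32
ω_c/ω_s = 9/32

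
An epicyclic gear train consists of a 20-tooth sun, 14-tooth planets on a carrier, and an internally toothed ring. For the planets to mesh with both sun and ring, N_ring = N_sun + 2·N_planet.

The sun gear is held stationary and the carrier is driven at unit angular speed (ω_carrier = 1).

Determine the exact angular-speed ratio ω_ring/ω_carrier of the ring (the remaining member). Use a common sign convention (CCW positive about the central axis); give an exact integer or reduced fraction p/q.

17/12

N_ring = 20 + 2·14 = 48
20(ω_s−ω_c) = −48(ω_r−ω_c),  ω_s=0, ω_c=1
ω_r = 1 − (20/48)(0−1) = 17/12
ω_r/ω_c = 17/12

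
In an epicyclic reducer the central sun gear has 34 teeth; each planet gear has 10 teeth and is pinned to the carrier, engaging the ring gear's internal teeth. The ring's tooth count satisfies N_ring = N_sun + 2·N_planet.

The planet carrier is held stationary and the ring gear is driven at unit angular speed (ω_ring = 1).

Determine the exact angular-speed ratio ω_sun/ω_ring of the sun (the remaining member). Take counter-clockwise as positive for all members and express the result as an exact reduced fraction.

-27/17

N_ring = 34 + 2·10 = 54
34(ω_s−ω_c) = −54(ω_r−ω_c),  ω_c=0, ω_r=1
ω_s = 0 − (54/34)(1−0) = -27/17
ω_s/ω_r = -27/17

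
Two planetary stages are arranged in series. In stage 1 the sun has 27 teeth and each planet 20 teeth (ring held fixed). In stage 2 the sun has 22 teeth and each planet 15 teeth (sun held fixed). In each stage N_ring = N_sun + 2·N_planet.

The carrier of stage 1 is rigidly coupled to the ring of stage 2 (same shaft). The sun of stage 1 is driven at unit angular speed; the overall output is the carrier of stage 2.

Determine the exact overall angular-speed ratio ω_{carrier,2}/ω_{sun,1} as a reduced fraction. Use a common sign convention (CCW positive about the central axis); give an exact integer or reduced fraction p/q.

Stage 1: N_ring = 27 + 2·20 = 67
Stage 1: 27(ω_s−ω_c) = −67(ω_r−ω_c),  ω_r=0, ω_s=1
Stage 1: 27(1−ω_c) = −67(0−ω_c)  ⇒  94ω_c = 27  ⇒  ω_c = 27/94
  ⇒ ω_c¹/ω_s¹ = 27/94
Stage 2: N_ring = 22 + 2·15 = 52
Stage 2: 22(ω_s−ω_c) = −52(ω_r−ω_c),  ω_s=0, ω_r=1
Stage 2: 22(0−ω_c) = −52(1−ω_c)  ⇒  74ω_c = 52  ⇒  ω_c = 26/37
  ⇒ ω_c²/ω_r² = 26/37
Coupling ω_r² = ω_c¹ ⇒ overall = 27/94 × 26/37 = 351/1739

351/1739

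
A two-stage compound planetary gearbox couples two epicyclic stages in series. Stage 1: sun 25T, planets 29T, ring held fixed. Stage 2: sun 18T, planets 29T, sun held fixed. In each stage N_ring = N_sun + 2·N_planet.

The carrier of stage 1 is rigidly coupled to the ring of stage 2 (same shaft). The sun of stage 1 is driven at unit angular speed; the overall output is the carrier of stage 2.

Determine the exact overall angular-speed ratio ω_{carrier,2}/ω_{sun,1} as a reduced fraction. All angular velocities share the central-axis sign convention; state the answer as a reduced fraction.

475/2538

Stage 1: N_ring = 25 + 2·29 = 83
Stage 1: 25(ω_s−ω_c) = −83(ω_r−ω_c),  ω_r=0, ω_s=1
Stage 1: 25(1−ω_c) = −83(0−ω_c)  ⇒  108ω_c = 25  ⇒  ω_c = 25/108
  ⇒ ω_c¹/ω_s¹ = 25/108
Stage 2: N_ring = 18 + 2·29 = 76
Stage 2: 18(ω_s−ω_c) = −76(ω_r−ω_c),  ω_s=0, ω_r=1
Stage 2: 18(0−ω_c) = −76(1−ω_c)  ⇒  94ω_c = 76  ⇒  ω_c = 38/47
  ⇒ ω_c²/ω_r² = 38/47
Coupling ω_r² = ω_c¹ ⇒ overall = 25/108 × 38/47 = 475/2538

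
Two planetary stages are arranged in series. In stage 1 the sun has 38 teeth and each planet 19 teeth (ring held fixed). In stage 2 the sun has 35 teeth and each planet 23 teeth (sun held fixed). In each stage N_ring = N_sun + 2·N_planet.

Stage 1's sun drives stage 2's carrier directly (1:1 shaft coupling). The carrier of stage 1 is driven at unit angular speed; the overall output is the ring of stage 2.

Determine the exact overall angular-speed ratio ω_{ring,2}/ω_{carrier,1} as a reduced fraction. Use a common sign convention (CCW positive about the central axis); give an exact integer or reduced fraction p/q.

Stage 1: N_ring = 38 + 2·19 = 76
Stage 1: 38(ω_s−ω_c) = −76(ω_r−ω_c),  ω_r=0, ω_c=1
Stage 1: ω_s = 1 − (76/38)(0−1) = 3
  ⇒ ω_s¹/ω_c¹ = 3
Stage 2: N_ring = 35 + 2·23 = 81
Stage 2: 35(ω_s−ω_c) = −81(ω_r−ω_c),  ω_s=0, ω_c=1
Stage 2: ω_r = 1 − (35/81)(0−1) = 116/81
  ⇒ ω_r²/ω_c² = 116/81
Coupling ω_c² = ω_s¹ ⇒ overall = 3 × 116/81 = 116/27

116/27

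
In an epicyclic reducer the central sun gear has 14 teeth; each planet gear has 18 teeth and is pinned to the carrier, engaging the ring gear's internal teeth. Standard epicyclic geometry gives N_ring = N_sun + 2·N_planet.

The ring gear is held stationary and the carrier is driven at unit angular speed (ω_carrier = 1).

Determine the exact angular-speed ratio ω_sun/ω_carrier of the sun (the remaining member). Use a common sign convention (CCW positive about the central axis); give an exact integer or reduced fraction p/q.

N_ring = 14 + 2·18 = 50
14(ω_s−ω_c) = −50(ω_r−ω_c),  ω_r=0, ω_c=1
ω_s = 1 − (50/14)(0−1) = 32/7
ω_s/ω_c = 32/7

32/7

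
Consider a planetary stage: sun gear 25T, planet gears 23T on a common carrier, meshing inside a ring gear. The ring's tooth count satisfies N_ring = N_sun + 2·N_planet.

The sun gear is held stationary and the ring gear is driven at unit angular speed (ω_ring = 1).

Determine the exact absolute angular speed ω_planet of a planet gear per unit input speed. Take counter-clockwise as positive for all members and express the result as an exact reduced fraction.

71/46

N_ring = 25 + 2·23 = 71
25(ω_s−ω_c) = −71(ω_r−ω_c),  ω_s=0, ω_r=1
25(0−ω_c) = −71(1−ω_c)  ⇒  96ω_c = 71  ⇒  ω_c = 71/96
sun–planet: 25·(0−71/96) = −23·(ω_p−ω_c)  ⇒  ω_p−ω_c = −(25/23)·(-71/96) = 1775/2208
ω_p = 71/96 + 1775/2208 = 71/46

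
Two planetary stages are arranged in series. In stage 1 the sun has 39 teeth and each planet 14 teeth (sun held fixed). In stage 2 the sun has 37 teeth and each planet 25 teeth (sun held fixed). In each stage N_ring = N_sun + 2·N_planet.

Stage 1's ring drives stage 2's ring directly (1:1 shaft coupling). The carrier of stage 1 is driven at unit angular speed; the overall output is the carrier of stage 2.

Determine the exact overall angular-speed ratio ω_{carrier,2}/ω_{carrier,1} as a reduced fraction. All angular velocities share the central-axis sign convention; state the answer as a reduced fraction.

Stage 1: N_ring = 39 + 2·14 = 67
Stage 1: 39(ω_s−ω_c) = −67(ω_r−ω_c),  ω_s=0, ω_c=1
Stage 1: ω_r = 1 − (39/67)(0−1) = 106/67
  ⇒ ω_r¹/ω_c¹ = 106/67
Stage 2: N_ring = 37 + 2·25 = 87
Stage 2: 37(ω_s−ω_c) = −87(ω_r−ω_c),  ω_s=0, ω_r=1
Stage 2: 37(0−ω_c) = −87(1−ω_c)  ⇒  124ω_c = 87  ⇒  ω_c = 87/124
  ⇒ ω_c²/ω_r² = 87/124
Coupling ω_r² = ω_r¹ ⇒ overall = 106/67 × 87/124 = 4611/4154

4611/4154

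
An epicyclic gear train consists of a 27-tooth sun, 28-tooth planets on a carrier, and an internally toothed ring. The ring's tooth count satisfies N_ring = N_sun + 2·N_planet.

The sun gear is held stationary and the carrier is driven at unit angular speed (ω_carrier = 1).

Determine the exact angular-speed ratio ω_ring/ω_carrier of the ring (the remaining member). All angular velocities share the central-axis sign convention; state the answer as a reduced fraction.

110/83

N_ring = 27 + 2·28 = 83
27(ω_s−ω_c) = −83(ω_r−ω_c),  ω_s=0, ω_c=1
ω_r = 1 − (27/83)(0−1) = 110/83
ω_r/ω_c = 110/83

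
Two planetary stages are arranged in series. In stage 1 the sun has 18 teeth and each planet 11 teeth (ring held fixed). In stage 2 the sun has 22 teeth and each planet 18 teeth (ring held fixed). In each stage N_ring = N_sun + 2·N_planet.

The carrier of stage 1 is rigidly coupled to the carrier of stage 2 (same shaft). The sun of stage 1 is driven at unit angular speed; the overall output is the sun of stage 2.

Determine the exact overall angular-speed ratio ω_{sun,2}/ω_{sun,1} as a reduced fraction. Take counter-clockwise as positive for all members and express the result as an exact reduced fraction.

360/319

Stage 1: N_ring = 18 + 2·11 = 40
Stage 1: 18(ω_s−ω_c) = −40(ω_r−ω_c),  ω_r=0, ω_s=1
Stage 1: 18(1−ω_c) = −40(0−ω_c)  ⇒  58ω_c = 18  ⇒  ω_c = 9/29
  ⇒ ω_c¹/ω_s¹ = 9/29
Stage 2: N_ring = 22 + 2·18 = 58
Stage 2: 22(ω_s−ω_c) = −58(ω_r−ω_c),  ω_r=0, ω_c=1
Stage 2: ω_s = 1 − (58/22)(0−1) = 40/11
  ⇒ ω_s²/ω_c² = 40/11
Coupling ω_c² = ω_c¹ ⇒ overall = 9/29 × 40/11 = 360/319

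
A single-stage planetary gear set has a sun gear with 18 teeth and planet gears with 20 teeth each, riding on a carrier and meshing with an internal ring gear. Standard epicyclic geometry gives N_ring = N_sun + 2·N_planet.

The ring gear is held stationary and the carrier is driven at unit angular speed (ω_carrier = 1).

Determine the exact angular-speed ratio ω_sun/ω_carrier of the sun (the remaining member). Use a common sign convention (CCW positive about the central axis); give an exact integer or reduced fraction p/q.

N_ring = 18 + 2·20 = 58
18(ω_s−ω_c) = −58(ω_r−ω_c),  ω_r=0, ω_c=1
ω_s = 1 − (58/18)(0−1) = 38/9
ω_s/ω_c = 38/9

38/9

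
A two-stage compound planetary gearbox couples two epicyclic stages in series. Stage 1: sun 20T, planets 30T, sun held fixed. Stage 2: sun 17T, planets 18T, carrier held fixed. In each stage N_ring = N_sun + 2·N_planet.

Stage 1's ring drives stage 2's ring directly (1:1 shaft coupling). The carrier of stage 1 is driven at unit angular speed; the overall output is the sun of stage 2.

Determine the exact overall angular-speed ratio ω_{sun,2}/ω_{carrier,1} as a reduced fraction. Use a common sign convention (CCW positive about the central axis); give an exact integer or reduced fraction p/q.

Stage 1: N_ring = 20 + 2·30 = 80
Stage 1: 20(ω_s−ω_c) = −80(ω_r−ω_c),  ω_s=0, ω_c=1
Stage 1: ω_r = 1 − (20/80)(0−1) = 5/4
  ⇒ ω_r¹/ω_c¹ = 5/4
Stage 2: N_ring = 17 + 2·18 = 53
Stage 2: 17(ω_s−ω_c) = −53(ω_r−ω_c),  ω_c=0, ω_r=1
Stage 2: ω_s = 0 − (53/17)(1−0) = -53/17
  ⇒ ω_s²/ω_r² = -53/17
Coupling ω_r² = ω_r¹ ⇒ overall = 5/4 × -53/17 = -265/68

-265/68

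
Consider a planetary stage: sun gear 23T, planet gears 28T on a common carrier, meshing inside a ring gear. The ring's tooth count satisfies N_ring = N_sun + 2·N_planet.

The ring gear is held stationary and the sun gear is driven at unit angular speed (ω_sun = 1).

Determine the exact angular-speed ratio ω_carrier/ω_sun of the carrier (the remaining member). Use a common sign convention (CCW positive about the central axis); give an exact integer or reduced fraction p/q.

N_ring = 23 + 2·28 = 79
23(ω_s−ω_c) = −79(ω_r−ω_c),  ω_r=0, ω_s=1
23(1−ω_c) = −79(0−ω_c)  ⇒  102ω_c = 23  ⇒  ω_c = 23/102
ω_c/ω_s = 23/102

23/102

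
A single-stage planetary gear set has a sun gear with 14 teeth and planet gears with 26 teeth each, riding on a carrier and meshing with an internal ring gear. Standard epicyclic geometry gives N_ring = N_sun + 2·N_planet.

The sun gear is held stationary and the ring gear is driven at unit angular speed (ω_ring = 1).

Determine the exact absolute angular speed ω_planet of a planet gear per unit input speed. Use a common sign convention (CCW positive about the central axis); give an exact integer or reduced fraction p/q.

N_ring = 14 + 2·26 = 66
14(ω_s−ω_c) = −66(ω_r−ω_c),  ω_s=0, ω_r=1
14(0−ω_c) = −66(1−ω_c)  ⇒  80ω_c = 66  ⇒  ω_c = 33/40
sun–planet: 14·(0−33/40) = −26·(ω_p−ω_c)  ⇒  ω_p−ω_c = −(14/26)·(-33/40) = 231/520
ω_p = 33/40 + 231/520 = 33/26

33/26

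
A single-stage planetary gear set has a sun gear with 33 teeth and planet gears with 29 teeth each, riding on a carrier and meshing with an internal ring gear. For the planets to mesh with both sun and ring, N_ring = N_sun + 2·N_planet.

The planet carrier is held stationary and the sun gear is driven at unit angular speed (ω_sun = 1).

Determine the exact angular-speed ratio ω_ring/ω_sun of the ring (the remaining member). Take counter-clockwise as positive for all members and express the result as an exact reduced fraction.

-33/91

N_ring = 33 + 2·29 = 91
33(ω_s−ω_c) = −91(ω_r−ω_c),  ω_c=0, ω_s=1
ω_r = 0 − (33/91)(1−0) = -33/91
ω_r/ω_s = -33/91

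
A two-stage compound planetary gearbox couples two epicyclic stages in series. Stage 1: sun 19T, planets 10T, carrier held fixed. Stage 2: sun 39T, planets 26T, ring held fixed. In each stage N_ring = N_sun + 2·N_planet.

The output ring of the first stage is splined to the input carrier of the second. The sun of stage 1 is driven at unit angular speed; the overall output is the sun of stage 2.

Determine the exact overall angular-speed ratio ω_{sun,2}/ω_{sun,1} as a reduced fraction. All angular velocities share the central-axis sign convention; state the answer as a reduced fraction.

-190/117

Stage 1: N_ring = 19 + 2·10 = 39
Stage 1: 19(ω_s−ω_c) = −39(ω_r−ω_c),  ω_c=0, ω_s=1
Stage 1: ω_r = 0 − (19/39)(1−0) = -19/39
  ⇒ ω_r¹/ω_s¹ = -19/39
Stage 2: N_ring = 39 + 2·26 = 91
Stage 2: 39(ω_s−ω_c) = −91(ω_r−ω_c),  ω_r=0, ω_c=1
Stage 2: ω_s = 1 − (91/39)(0−1) = 10/3
  ⇒ ω_s²/ω_c² = 10/3
Coupling ω_c² = ω_r¹ ⇒ overall = -19/39 × 10/3 = -190/117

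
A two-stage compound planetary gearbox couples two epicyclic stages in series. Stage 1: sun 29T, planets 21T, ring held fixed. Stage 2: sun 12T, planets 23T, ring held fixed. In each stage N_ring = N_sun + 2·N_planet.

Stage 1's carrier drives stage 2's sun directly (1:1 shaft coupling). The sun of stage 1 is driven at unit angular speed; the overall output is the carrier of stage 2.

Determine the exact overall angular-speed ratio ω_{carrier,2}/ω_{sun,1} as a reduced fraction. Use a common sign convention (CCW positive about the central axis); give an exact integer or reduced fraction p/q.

Stage 1: N_ring = 29 + 2·21 = 71
Stage 1: 29(ω_s−ω_c) = −71(ω_r−ω_c),  ω_r=0, ω_s=1
Stage 1: 29(1−ω_c) = −71(0−ω_c)  ⇒  100ω_c = 29  ⇒  ω_c = 29/100
  ⇒ ω_c¹/ω_s¹ = 29/100
Stage 2: N_ring = 12 + 2·23 = 58
Stage 2: 12(ω_s−ω_c) = −58(ω_r−ω_c),  ω_r=0, ω_s=1
Stage 2: 12(1−ω_c) = −58(0−ω_c)  ⇒  70ω_c = 12  ⇒  ω_c = 6/35
  ⇒ ω_c²/ω_s² = 6/35
Coupling ω_s² = ω_c¹ ⇒ overall = 29/100 × 6/35 = 87/1750

87/1750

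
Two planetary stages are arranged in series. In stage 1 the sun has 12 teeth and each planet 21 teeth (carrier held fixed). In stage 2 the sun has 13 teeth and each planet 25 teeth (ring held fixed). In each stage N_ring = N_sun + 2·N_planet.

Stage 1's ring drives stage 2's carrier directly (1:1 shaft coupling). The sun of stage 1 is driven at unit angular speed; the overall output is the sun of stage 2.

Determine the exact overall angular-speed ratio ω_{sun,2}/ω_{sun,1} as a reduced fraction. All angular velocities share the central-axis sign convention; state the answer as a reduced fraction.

-152/117

Stage 1: N_ring = 12 + 2·21 = 54
Stage 1: 12(ω_s−ω_c) = −54(ω_r−ω_c),  ω_c=0, ω_s=1
Stage 1: ω_r = 0 − (12/54)(1−0) = -2/9
  ⇒ ω_r¹/ω_s¹ = -2/9
Stage 2: N_ring = 13 + 2·25 = 63
Stage 2: 13(ω_s−ω_c) = −63(ω_r−ω_c),  ω_r=0, ω_c=1
Stage 2: ω_s = 1 − (63/13)(0−1) = 76/13
  ⇒ ω_s²/ω_c² = 76/13
Coupling ω_c² = ω_r¹ ⇒ overall = -2/9 × 76/13 = -152/117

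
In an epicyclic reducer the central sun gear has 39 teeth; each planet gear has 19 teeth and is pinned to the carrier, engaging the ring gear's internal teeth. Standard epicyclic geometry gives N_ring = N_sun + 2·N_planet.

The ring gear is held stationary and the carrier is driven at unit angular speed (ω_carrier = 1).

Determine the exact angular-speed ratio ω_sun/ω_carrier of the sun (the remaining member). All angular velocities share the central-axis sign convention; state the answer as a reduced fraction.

N_ring = 39 + 2·19 = 77
39(ω_s−ω_c) = −77(ω_r−ω_c),  ω_r=0, ω_c=1
ω_s = 1 − (77/39)(0−1) = 116/39
ω_s/ω_c = 116/39

116/39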